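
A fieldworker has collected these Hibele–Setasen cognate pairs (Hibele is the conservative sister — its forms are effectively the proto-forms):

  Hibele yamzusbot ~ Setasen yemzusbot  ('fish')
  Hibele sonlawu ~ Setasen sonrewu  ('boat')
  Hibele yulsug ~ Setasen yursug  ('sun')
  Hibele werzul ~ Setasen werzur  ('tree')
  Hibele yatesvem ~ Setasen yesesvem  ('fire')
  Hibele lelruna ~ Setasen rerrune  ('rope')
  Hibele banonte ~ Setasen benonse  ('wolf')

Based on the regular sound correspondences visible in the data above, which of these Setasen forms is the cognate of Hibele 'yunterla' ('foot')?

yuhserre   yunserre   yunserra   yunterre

yunserre

banonte ~ benonse — Hibele t corresponds to Setasen s after a consonant, before a front vowel.
sonlawu ~ sonrewu — Hibele l corresponds to Setasen r after a consonant, before a back vowel.
lelruna ~ rerrune — Hibele a corresponds to Setasen e word-finally.
Applying these to Hibele 'yunterla':
  yunterla → yunserla   (t→s after a consonant, before a front vowel)
  yunserla → yunserra   (l→r after a consonant, before a back vowel)
  yunserra → yunserre   (a→e word-finally)
So the Setasen cognate is 'yunserre'.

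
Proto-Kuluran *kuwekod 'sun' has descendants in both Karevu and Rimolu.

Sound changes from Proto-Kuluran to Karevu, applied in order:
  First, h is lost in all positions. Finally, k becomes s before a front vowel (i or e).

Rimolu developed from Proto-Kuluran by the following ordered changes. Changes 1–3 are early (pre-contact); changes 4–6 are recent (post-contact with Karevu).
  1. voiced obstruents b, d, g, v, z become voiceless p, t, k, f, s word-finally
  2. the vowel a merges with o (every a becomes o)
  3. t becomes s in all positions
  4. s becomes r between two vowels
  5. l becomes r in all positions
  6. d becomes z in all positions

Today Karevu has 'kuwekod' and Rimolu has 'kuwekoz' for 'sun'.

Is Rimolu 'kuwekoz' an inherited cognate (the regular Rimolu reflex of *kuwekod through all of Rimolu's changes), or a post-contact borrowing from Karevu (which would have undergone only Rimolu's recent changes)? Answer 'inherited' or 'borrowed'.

borrowed

If inherited, *kuwekod would pass through all of Rimolu's changes:
Rimolu: *kuwekod
  kuwekod → kuwekot   [final devoicing]
  kuwekot (rule 2 does not apply)
  kuwekot → kuwekos   [unconditioned shift]
  kuwekos (rule 4 does not apply)
  kuwekos (rule 5 does not apply)
  kuwekos (rule 6 does not apply)
  giving Rimolu kuwekos.
If borrowed from Karevu 'kuwekod' after the early changes, it would undergo only the recent ones:
  rule 4 (rhotacism): no change (kuwekod)
  rule 5 (unconditioned shift): no change (kuwekod)
  rule 6 (unconditioned shift): kuwekod → kuwekoz
  ⇒ as a loan: kuwekoz
Rimolu 'kuwekoz' matches the loan outcome 'kuwekoz', not the inherited 'kuwekos' — it skipped the early Rimolu changes, so it was borrowed from Karevu.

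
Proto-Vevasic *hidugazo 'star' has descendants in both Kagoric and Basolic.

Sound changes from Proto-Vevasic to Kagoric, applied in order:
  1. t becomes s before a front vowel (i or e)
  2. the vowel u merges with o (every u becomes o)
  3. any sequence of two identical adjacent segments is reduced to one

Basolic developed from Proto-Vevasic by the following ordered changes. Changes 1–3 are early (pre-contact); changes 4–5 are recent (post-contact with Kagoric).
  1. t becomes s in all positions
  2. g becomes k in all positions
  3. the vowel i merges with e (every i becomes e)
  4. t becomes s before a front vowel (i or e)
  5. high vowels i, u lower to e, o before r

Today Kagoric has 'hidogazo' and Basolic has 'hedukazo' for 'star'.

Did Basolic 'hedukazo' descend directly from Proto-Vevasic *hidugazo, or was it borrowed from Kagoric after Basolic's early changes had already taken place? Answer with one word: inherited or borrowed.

If inherited, *hidugazo would pass through all of Basolic's changes:
Basolic: *hidugazo
  hidugazo (rule 1 does not apply)
  hidugazo → hidukazo   [unconditioned shift]
  hidukazo → hedukazo   [vowel merger]
  hedukazo (rule 4 does not apply)
  hedukazo (rule 5 does not apply)
  giving Basolic hedukazo.
If borrowed from Kagoric 'hidogazo' after the early changes, it would undergo only the recent ones:
  rule 4 (palatalisation): no change (hidogazo)
  rule 5 (pre-rhotic lowering): no change (hidogazo)
  ⇒ as a loan: hidogazo
Basolic 'hedukazo' matches the inherited outcome exactly, so it is an inherited cognate, not a loan.

inherited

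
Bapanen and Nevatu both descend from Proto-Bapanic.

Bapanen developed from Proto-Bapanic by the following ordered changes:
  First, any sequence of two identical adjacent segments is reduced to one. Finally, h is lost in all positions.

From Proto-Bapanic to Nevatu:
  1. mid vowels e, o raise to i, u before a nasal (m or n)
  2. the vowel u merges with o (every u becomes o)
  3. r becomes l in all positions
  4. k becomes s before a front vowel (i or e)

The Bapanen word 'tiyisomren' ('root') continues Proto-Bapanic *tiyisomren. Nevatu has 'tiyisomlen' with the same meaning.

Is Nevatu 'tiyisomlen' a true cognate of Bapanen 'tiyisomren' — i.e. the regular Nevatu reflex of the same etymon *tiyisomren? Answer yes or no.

Derive the expected Nevatu reflex of *tiyisomren:
Nevatu: *tiyisomren > tiyisumrin > tiyisomrin > tiyisomlin  (by pre-nasal raising, vowel merger, unconditioned shift)
The regular Nevatu reflex would be 'tiyisomlin', but the attested form is 'tiyisomlen'. The correspondence is irregular, so they are not cognates (the Nevatu form has a different source).

no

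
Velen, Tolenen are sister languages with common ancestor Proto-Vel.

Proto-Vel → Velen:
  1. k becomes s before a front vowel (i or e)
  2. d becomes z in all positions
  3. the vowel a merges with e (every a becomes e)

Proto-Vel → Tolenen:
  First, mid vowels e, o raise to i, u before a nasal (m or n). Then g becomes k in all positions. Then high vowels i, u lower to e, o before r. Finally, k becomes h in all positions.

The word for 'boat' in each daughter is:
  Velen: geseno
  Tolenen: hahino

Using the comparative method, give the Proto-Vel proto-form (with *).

Position 3: Velen has s, Tolenen has h. Taking the neighbouring segments as reconstructed: Velen s could go back to *k or *s; Tolenen h could go back to *k or *g or *h — the one source consistent with every daughter is *k.
Position 1: Velen has g, Tolenen has h. Velen preserves g here (none of its changes turn any other segment into g), so the proto-segment is *g.
Continuing position by position gives *gakeno; check it forward:
Velen: *gakeno
  gakeno → gaseno   [palatalisation]
  gaseno (rule 2 does not apply)
  gaseno → geseno   [vowel merger]
  giving Velen geseno.
Tolenen: *gakeno
  gakeno → gakino   [pre-nasal raising]
  gakino → kakino   [unconditioned shift]
  kakino (rule 3 does not apply)
  kakino → hahino   [unconditioned shift]
  giving Tolenen hahino.
*gakeno is the unique common source.

*gakeno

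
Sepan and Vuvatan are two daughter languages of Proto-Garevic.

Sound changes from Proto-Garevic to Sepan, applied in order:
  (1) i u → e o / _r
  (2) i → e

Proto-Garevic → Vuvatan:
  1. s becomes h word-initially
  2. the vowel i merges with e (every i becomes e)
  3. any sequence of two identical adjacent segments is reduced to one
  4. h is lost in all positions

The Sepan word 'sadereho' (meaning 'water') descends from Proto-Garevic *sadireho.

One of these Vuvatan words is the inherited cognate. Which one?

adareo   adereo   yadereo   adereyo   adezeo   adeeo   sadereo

Vuvatan: *sadireho > hadireho > hadereho > adereo  (by debuccalisation, vowel merger, h-loss)
Only 'adereo' matches the regular Vuvatan development of *sadireho.

adereo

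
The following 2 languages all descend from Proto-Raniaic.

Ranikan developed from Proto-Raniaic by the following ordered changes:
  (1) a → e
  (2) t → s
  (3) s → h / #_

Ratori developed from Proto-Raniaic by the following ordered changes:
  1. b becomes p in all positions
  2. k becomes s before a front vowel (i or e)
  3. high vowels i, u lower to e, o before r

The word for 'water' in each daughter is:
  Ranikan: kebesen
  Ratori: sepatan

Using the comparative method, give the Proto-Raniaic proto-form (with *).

Position 3: Ranikan has b, Ratori has p. Ranikan preserves b here (none of its changes turn any other segment into b), so the proto-segment is *b.
Position 4: Ranikan has e, Ratori has a. Ratori preserves a here (none of its changes turn any other segment into a), so the proto-segment is *a.
Verify the candidate proto-form against each daughter:
Ranikan: start from *kebatan.
  rule 1 (vowel merger): kebatan → kebeten
  rule 2 (unconditioned shift): kebeten → kebesen
  rule 3: no change — kebesen
  ⇒ Ranikan kebesen
Ratori: start from *kebatan.
  rule 1 (unconditioned shift): kebatan → kepatan
  rule 2 (palatalisation): kepatan → sepatan
  rule 3: no change — sepatan
  ⇒ Ratori sepatan
Only *kebatan yields all of Ranikan kebesen, Ratori sepatan.

*kebatan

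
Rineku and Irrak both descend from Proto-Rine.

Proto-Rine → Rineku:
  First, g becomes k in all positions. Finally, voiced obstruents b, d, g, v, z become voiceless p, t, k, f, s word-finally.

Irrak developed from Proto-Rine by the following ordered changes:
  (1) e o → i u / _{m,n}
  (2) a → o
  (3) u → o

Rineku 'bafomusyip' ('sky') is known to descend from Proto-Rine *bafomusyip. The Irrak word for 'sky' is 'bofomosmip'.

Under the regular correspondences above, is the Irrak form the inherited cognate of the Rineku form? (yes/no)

no

Derive the expected Irrak reflex of *bafomusyip:
Irrak: start from *bafomusyip.
  rule 1 (pre-nasal raising): bafomusyip → bafumusyip
  rule 2 (vowel merger): bafumusyip → bofumusyip
  rule 3 (vowel merger): bofumusyip → bofomosyip
  ⇒ Irrak bofomosyip
The regular Irrak reflex would be 'bofomosyip', but the attested form is 'bofomosmip'. The correspondence is irregular, so they are not cognates (the Irrak form has a different source).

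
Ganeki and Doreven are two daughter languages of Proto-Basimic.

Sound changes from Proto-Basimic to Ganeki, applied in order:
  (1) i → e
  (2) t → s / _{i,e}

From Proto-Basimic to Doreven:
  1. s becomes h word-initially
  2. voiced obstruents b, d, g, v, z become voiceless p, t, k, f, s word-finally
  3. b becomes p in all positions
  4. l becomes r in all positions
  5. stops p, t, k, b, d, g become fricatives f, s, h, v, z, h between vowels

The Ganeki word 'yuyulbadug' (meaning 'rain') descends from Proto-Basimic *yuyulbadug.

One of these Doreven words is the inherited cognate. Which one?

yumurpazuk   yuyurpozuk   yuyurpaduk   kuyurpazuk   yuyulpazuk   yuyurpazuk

Doreven: *yuyulbadug
  yuyulbadug (rule 1 does not apply)
  yuyulbadug → yuyulbaduk   [final devoicing]
  yuyulbaduk → yuyulpaduk   [unconditioned shift]
  yuyulpaduk → yuyurpaduk   [unconditioned shift]
  yuyurpaduk → yuyurpazuk   [intervocalic lenition]
  giving Doreven yuyurpazuk.
Among the options, 'yuyurpazuk' alone shows every Doreven change applied in order.

yuyurpazuk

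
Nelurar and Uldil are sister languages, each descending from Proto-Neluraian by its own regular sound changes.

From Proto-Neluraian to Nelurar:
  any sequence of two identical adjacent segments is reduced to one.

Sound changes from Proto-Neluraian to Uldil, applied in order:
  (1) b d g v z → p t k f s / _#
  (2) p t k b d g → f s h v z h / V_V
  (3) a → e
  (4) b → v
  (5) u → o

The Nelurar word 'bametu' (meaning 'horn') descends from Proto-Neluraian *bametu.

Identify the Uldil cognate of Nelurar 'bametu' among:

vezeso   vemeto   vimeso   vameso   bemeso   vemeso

Uldil: start from *bametu.
  rule 1: no change — bametu
  rule 2 (intervocalic lenition): bametu → bamesu
  rule 3 (vowel merger): bamesu → bemesu
  rule 4 (unconditioned shift): bemesu → vemesu
  rule 5 (vowel merger): vemesu → vemeso
  ⇒ Uldil vemeso
Among the options, 'vemeso' alone shows every Uldil change applied in order.

vemeso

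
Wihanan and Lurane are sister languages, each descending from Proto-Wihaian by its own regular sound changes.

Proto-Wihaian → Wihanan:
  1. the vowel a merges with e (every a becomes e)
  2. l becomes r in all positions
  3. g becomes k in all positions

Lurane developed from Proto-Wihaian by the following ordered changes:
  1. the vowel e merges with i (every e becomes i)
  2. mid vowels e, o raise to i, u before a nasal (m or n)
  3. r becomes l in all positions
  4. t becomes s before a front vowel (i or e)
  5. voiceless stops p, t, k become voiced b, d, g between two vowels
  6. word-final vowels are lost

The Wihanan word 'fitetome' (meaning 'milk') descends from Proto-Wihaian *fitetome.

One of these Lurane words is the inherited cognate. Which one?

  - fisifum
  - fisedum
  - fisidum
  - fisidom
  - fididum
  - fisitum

Lurane: *fitetome
  fitetome → fititomi   [vowel merger]
  fititomi → fititumi   [pre-nasal raising]
  fititumi (rule 3 does not apply)
  fititumi → fisitumi   [palatalisation]
  fisitumi → fisidumi   [intervocalic voicing]
  fisidumi → fisidum   [apocope]
  giving Lurane fisidum.
Among the options, 'fisidum' alone shows every Lurane change applied in order.

fisidum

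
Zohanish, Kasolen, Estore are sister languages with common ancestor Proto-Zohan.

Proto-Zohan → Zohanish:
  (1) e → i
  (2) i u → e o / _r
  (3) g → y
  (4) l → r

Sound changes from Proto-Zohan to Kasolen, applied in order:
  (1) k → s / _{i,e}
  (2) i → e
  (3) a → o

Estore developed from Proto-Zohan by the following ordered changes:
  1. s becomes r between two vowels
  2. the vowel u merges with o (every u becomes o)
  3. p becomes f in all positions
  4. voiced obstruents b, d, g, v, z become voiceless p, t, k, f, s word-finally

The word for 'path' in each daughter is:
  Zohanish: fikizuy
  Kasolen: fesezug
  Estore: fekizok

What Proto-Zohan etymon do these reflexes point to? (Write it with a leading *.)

*fekizug

Position 7: Zohanish has y, Kasolen has g, Estore has k. Kasolen preserves g here (none of its changes turn any other segment into g), so the proto-segment is *g.
Position 6: Zohanish has u, Kasolen has u, Estore has o. Zohanish preserves u here (none of its changes turn any other segment into u), so the proto-segment is *u.
Position 3: Zohanish has k, Kasolen has s, Estore has k. Zohanish preserves k here (none of its changes turn any other segment into k), so the proto-segment is *k.
Continuing position by position gives *fekizug; check it forward:
Zohanish: *fekizug > fikizug > fikizuy  (by vowel merger, unconditioned shift)
Kasolen: *fekizug
  fekizug → fesizug   [palatalisation]
  fesizug → fesezug   [vowel merger]
  fesezug (rule 3 does not apply)
  giving Kasolen fesezug.
Estore: *fekizug > fekizog > fekizok  (by vowel merger, final devoicing)
No other proto-form is consistent with every reflex, so the reconstruction is *fekizug.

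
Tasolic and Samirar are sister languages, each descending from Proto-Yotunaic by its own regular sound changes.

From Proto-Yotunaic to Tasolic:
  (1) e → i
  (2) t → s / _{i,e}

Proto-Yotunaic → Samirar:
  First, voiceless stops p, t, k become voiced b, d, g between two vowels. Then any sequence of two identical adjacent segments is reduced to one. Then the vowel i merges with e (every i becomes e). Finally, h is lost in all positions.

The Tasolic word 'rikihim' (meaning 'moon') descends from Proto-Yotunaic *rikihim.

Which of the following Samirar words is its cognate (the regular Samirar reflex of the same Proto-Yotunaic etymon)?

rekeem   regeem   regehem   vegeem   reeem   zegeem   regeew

Samirar: start from *rikihim.
  rule 1 (intervocalic voicing): rikihim → rigihim
  rule 2: no change — rigihim
  rule 3 (vowel merger): rigihim → regehem
  rule 4 (h-loss): regehem → regeem
  ⇒ Samirar regeem
The other candidates each miss or misapply at least one Samirar change.

regeem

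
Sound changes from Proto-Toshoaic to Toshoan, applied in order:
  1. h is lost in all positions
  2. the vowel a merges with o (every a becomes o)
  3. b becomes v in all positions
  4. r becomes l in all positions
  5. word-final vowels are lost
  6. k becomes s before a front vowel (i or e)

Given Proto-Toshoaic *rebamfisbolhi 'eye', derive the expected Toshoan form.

Toshoan: start from *rebamfisbolhi.
  rule 1 (h-loss): rebamfisbolhi → rebamfisboli
  rule 2 (vowel merger): rebamfisboli → rebomfisboli
  rule 3 (unconditioned shift): rebomfisboli → revomfisvoli
  rule 4 (unconditioned shift): revomfisvoli → levomfisvoli
  rule 5 (apocope): levomfisvoli → levomfisvol
  rule 6: no change — levomfisvol
  ⇒ Toshoan levomfisvol

levomfisvol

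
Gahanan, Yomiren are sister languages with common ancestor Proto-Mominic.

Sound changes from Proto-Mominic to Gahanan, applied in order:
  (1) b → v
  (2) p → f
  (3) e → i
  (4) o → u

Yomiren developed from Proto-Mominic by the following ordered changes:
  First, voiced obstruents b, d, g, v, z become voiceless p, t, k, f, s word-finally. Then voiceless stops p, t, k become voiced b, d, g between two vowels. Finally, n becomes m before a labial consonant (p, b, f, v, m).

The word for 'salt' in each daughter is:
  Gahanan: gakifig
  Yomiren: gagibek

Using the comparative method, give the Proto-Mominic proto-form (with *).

Position 7: Gahanan has g, Yomiren has k. Gahanan preserves g here (none of its changes turn any other segment into g), so the proto-segment is *g.
Position 5: Gahanan has f, Yomiren has b. Taking the neighbouring segments as reconstructed: Gahanan f could go back to *p or *f; Yomiren b could go back to *p or *b — the one source consistent with every daughter is *p.
Continuing position by position gives *gakipeg; check it forward:
Gahanan: start from *gakipeg.
  rule 1: no change — gakipeg
  rule 2 (unconditioned shift): gakipeg → gakifeg
  rule 3 (vowel merger): gakifeg → gakifig
  rule 4: no change — gakifig
  ⇒ Gahanan gakifig
Yomiren: *gakipeg > gakipek > gagibek  (by final devoicing, intervocalic voicing)
No other proto-form is consistent with every reflex, so the reconstruction is *gakipeg.

*gakipeg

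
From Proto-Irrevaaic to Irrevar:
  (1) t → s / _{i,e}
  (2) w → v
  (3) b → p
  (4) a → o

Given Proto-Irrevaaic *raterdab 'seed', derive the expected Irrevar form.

roserdop

Irrevar: start from *raterdab.
  rule 1 (palatalisation): raterdab → raserdab
  rule 2: no change — raserdab
  rule 3 (unconditioned shift): raserdab → raserdap
  rule 4 (vowel merger): raserdap → roserdop
  ⇒ Irrevar roserdop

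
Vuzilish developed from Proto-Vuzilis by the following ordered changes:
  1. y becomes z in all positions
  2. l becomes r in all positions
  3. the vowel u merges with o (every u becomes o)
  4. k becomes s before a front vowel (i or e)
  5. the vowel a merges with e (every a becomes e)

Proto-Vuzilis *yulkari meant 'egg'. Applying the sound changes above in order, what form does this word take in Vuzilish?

zorkeri

Vuzilish: start from *yulkari.
  rule 1 (unconditioned shift): yulkari → zulkari
  rule 2 (unconditioned shift): zulkari → zurkari
  rule 3 (vowel merger): zurkari → zorkari
  rule 4: no change — zorkari
  rule 5 (vowel merger): zorkari → zorkeri
  ⇒ Vuzilish zorkeri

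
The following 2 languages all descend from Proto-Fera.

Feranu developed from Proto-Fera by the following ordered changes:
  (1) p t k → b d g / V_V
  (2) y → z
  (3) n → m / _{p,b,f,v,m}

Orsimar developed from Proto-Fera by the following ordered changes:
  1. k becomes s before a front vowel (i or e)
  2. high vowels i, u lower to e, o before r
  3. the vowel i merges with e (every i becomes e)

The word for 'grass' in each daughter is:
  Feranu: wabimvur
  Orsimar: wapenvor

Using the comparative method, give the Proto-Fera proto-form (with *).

Position 4: Feranu has i, Orsimar has e. Feranu preserves i here (none of its changes turn any other segment into i), so the proto-segment is *i.
Position 7: Feranu has u, Orsimar has o. Feranu preserves u here (none of its changes turn any other segment into u), so the proto-segment is *u.
Position 3: Feranu has b, Orsimar has p. Orsimar preserves p here (none of its changes turn any other segment into p), so the proto-segment is *p.
Continuing position by position gives *wapinvur; check it forward:
Feranu: *wapinvur > wabinvur > wabimvur  (by intervocalic voicing, nasal place assimilation)
Orsimar: *wapinvur
  wapinvur (rule 1 does not apply)
  wapinvur → wapinvor   [pre-rhotic lowering]
  wapinvor → wapenvor   [vowel merger]
  giving Orsimar wapenvor.
Only *wapinvur yields all of Feranu wabimvur, Orsimar wapenvor.

*wapinvur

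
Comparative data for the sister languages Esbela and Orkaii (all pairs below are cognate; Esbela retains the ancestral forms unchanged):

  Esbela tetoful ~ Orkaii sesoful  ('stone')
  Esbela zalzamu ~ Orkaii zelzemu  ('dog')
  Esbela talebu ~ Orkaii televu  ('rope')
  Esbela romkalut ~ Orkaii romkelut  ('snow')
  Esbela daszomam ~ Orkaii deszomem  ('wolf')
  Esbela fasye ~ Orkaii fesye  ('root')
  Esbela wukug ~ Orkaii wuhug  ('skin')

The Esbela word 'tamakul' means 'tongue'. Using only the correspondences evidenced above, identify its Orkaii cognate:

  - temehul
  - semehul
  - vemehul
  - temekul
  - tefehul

temehul

zalzamu ~ zelzemu, daszomam ~ deszomem — Esbela a corresponds to Orkaii e after a consonant, before a nasal.
zalzamu ~ zelzemu, talebu ~ televu — Esbela a corresponds to Orkaii e after a consonant, before a consonant other than r, m, n, p, b, f, v.
wukug ~ wuhug — Esbela k corresponds to Orkaii h between vowels (before a back vowel).
Applying these to Esbela 'tamakul':
  tamakul → temakul   (a→e after a consonant, before a nasal)
  temakul → temekul   (a→e after a consonant, before a consonant other than r, m, n, p, b, f, v)
  temekul → temehul   (k→h between vowels (before a back vowel))
So the Orkaii cognate is 'temehul'.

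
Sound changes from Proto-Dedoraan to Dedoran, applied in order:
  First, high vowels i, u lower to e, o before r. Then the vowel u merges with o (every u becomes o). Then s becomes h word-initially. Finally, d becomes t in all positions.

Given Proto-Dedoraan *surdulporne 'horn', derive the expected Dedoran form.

hortolporne

Dedoran: *surdulporne > sordulporne > sordolporne > hordolporne > hortolporne  (by pre-rhotic lowering, vowel merger, debuccalisation, unconditioned shift)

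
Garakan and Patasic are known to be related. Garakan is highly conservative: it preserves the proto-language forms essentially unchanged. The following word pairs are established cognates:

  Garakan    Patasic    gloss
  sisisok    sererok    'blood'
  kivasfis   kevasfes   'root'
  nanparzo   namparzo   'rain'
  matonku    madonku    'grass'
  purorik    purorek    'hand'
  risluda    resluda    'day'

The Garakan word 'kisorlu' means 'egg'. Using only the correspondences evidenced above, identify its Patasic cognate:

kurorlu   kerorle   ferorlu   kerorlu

kerorlu

sisisok ~ sererok, kivasfis ~ kevasfes — Garakan i corresponds to Patasic e after a consonant, before a consonant other than r, m, n, p, b, f, v.
sisisok ~ sererok — Garakan s corresponds to Patasic r between vowels (before a back vowel).
Applying these to Garakan 'kisorlu':
  kisorlu → kesorlu   (i→e after a consonant, before a consonant other than r, m, n, p, b, f, v)
  kesorlu → kerorlu   (s→r between vowels (before a back vowel))
So the Patasic cognate is 'kerorlu'.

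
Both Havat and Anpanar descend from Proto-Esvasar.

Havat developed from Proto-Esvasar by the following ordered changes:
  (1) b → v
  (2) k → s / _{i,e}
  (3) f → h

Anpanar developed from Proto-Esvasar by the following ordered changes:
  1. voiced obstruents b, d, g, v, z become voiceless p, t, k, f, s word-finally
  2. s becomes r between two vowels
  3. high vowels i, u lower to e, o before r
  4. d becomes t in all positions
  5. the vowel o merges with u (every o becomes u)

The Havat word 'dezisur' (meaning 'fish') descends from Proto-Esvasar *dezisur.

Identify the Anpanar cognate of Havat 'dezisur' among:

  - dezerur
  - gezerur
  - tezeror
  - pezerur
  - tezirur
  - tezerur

tezerur

Anpanar: *dezisur > dezirur > dezeror > tezeror > tezerur  (by rhotacism, pre-rhotic lowering, unconditioned shift, vowel merger)
Only 'tezerur' matches the regular Anpanar development of *dezisur.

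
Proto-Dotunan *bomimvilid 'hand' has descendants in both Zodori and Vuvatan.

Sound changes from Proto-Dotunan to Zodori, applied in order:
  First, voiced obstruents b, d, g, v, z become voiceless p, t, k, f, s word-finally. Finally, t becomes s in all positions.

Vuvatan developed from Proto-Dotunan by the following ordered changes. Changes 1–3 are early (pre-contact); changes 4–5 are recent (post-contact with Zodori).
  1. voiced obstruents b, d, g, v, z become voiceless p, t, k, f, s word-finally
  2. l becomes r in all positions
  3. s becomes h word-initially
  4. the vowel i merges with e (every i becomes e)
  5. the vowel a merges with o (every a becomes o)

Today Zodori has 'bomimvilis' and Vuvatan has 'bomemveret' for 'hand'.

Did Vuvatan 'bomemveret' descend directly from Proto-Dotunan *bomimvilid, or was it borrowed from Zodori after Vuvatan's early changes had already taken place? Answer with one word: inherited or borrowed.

inherited

If inherited, *bomimvilid would pass through all of Vuvatan's changes:
Vuvatan: *bomimvilid > bomimvilit > bomimvirit > bomemveret  (by final devoicing, unconditioned shift, vowel merger)
If borrowed from Zodori 'bomimvilis' after the early changes, it would undergo only the recent ones:
  rule 4 (vowel merger): bomimvilis → bomemveles
  rule 5 (vowel merger): no change (bomemveles)
  ⇒ as a loan: bomemveles
Vuvatan 'bomemveret' matches the inherited outcome exactly, so it is an inherited cognate, not a loan.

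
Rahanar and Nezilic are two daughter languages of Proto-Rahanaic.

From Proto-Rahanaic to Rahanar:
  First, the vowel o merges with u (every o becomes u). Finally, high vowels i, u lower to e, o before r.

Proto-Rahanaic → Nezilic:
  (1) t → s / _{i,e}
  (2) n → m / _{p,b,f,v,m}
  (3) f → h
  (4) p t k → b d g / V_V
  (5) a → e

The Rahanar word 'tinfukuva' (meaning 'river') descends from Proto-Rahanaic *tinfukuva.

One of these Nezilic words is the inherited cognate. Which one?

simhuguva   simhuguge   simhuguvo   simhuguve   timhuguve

Nezilic: *tinfukuva > sinfukuva > simfukuva > simhukuva > simhuguva > simhuguve  (by palatalisation, nasal place assimilation, unconditioned shift, intervocalic voicing, vowel merger)
Only 'simhuguve' matches the regular Nezilic development of *tinfukuva.

simhuguve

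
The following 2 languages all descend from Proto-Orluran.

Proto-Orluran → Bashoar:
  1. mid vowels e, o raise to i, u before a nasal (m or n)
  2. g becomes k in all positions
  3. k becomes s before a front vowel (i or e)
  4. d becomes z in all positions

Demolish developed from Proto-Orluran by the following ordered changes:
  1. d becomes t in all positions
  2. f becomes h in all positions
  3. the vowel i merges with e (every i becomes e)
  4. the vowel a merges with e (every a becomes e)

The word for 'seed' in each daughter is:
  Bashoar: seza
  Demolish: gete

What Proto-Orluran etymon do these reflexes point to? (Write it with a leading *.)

*geda

Position 3: Bashoar has z, Demolish has t. Taking the neighbouring segments as reconstructed: Bashoar z could go back to *d or *z; Demolish t could go back to *t or *d — the one source consistent with every daughter is *d.
Position 4: Bashoar has a, Demolish has e. Bashoar preserves a here (none of its changes turn any other segment into a), so the proto-segment is *a.
Position 1: Bashoar has s, Demolish has g. Demolish preserves g here (none of its changes turn any other segment into g), so the proto-segment is *g.
Continuing position by position gives *geda; check it forward:
Bashoar: *geda > keda > seda > seza  (by unconditioned shift, palatalisation, unconditioned shift)
Demolish: *geda
  geda → geta   [unconditioned shift]
  geta (rule 2 does not apply)
  geta (rule 3 does not apply)
  geta → gete   [vowel merger]
  giving Demolish gete.
Only *geda yields all of Bashoar seza, Demolish gete.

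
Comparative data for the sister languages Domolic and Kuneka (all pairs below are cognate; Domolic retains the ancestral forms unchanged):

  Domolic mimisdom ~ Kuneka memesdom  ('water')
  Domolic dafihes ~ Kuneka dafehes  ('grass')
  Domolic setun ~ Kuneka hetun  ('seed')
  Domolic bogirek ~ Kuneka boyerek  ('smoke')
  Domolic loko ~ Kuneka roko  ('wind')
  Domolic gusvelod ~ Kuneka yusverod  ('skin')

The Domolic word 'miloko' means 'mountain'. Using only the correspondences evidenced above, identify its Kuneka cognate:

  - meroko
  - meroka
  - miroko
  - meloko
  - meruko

meroko

mimisdom ~ memesdom, dafihes ~ dafehes — Domolic i corresponds to Kuneka e after a consonant, before a consonant other than r, m, n, p, b, f, v.
gusvelod ~ yusverod — Domolic l corresponds to Kuneka r between vowels (before a back vowel).
Applying these to Domolic 'miloko':
  miloko → meloko   (i→e after a consonant, before a consonant other than r, m, n, p, b, f, v)
  meloko → meroko   (l→r between vowels (before a back vowel))
So the Kuneka cognate is 'meroko'.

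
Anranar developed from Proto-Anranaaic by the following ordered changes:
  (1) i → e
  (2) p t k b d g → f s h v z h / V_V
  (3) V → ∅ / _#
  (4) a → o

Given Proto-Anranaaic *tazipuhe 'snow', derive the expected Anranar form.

tozefuh

Anranar: start from *tazipuhe.
  rule 1 (vowel merger): tazipuhe → tazepuhe
  rule 2 (intervocalic lenition): tazepuhe → tazefuhe
  rule 3 (apocope): tazefuhe → tazefuh
  rule 4 (vowel merger): tazefuh → tozefuh
  ⇒ Anranar tozefuh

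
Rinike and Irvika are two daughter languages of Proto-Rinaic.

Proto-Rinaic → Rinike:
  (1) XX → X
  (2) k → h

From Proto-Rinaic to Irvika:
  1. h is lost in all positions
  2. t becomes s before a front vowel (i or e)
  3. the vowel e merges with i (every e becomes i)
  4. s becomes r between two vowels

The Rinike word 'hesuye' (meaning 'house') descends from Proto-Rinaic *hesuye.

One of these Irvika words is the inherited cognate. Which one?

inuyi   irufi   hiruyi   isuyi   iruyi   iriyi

Irvika: *hesuye > esuye > isuyi > iruyi  (by h-loss, vowel merger, rhotacism)

iruyi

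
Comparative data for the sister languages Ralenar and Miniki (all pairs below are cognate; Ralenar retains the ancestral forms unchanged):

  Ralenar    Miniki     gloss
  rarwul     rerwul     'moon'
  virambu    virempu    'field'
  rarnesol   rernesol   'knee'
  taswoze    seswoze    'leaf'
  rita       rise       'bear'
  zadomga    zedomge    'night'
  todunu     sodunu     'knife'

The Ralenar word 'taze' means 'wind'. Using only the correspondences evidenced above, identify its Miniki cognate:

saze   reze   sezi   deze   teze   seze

taswoze ~ seswoze — Ralenar t corresponds to Miniki s word-initially before a back vowel.
taswoze ~ seswoze, zadomga ~ zedomge — Ralenar a corresponds to Miniki e after a consonant, before a consonant other than r, m, n, p, b, f, v.
Applying these to Ralenar 'taze':
  taze → saze   (t→s word-initially before a back vowel)
  saze → seze   (a→e after a consonant, before a consonant other than r, m, n, p, b, f, v)
So the Miniki cognate is 'seze'.

seze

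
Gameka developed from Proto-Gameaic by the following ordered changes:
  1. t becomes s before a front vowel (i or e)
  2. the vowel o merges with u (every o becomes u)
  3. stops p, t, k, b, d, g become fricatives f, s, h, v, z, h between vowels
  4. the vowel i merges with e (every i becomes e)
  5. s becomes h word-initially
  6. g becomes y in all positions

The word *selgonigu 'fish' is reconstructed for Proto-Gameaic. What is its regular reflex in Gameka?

helyunehu

Gameka: *selgonigu
  selgonigu (rule 1 does not apply)
  selgonigu → selgunigu   [vowel merger]
  selgunigu → selgunihu   [intervocalic lenition]
  selgunihu → selgunehu   [vowel merger]
  selgunehu → helgunehu   [debuccalisation]
  helgunehu → helyunehu   [unconditioned shift]
  giving Gameka helyunehu.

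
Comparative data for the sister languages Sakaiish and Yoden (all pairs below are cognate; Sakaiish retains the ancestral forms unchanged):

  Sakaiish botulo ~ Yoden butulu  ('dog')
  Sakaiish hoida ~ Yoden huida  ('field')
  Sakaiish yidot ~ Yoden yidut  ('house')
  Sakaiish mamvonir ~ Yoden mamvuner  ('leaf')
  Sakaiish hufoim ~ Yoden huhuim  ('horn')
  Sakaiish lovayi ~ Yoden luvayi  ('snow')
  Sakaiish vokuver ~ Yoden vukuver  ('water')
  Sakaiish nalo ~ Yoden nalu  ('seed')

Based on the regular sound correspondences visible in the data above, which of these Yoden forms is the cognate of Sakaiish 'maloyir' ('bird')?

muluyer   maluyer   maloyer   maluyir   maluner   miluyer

maluyer

botulo ~ butulu, yidot ~ yidut — Sakaiish o corresponds to Yoden u after a consonant, before a consonant other than r, m, n, p, b, f, v.
mamvonir ~ mamvuner — Sakaiish i corresponds to Yoden e after a consonant, before r.
Applying these to Sakaiish 'maloyir':
  maloyir → maluyir   (o→u after a consonant, before a consonant other than r, m, n, p, b, f, v)
  maluyir → maluyer   (i→e after a consonant, before r)
So the Yoden cognate is 'maluyer'.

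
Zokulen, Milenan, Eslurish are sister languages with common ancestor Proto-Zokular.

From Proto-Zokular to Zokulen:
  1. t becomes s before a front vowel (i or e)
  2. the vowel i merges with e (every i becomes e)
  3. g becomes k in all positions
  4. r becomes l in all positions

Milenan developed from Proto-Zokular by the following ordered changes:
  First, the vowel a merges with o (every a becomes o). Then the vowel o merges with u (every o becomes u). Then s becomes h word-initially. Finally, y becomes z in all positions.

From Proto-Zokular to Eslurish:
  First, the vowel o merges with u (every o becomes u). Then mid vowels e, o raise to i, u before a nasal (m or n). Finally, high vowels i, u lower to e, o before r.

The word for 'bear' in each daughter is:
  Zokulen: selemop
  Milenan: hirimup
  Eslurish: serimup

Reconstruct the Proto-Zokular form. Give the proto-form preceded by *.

Position 3: Zokulen has l, Milenan has r, Eslurish has r. Milenan preserves r here (none of its changes turn any other segment into r), so the proto-segment is *r.
Position 1: Zokulen has s, Milenan has h, Eslurish has s. Eslurish preserves s here (none of its changes turn any other segment into s), so the proto-segment is *s.
Position 6: Zokulen has o, Milenan has u, Eslurish has u. Zokulen preserves o here (none of its changes turn any other segment into o), so the proto-segment is *o.
Continuing position by position gives *sirimop; check it forward:
Zokulen: *sirimop > seremop > selemop  (by vowel merger, unconditioned shift)
Milenan: *sirimop
  sirimop (rule 1 does not apply)
  sirimop → sirimup   [vowel merger]
  sirimup → hirimup   [debuccalisation]
  hirimup (rule 4 does not apply)
  giving Milenan hirimup.
Eslurish: start from *sirimop.
  rule 1 (vowel merger): sirimop → sirimup
  rule 2: no change — sirimup
  rule 3 (pre-rhotic lowering): sirimup → serimup
  ⇒ Eslurish serimup
No other proto-form is consistent with every reflex, so the reconstruction is *sirimop.

*sirimop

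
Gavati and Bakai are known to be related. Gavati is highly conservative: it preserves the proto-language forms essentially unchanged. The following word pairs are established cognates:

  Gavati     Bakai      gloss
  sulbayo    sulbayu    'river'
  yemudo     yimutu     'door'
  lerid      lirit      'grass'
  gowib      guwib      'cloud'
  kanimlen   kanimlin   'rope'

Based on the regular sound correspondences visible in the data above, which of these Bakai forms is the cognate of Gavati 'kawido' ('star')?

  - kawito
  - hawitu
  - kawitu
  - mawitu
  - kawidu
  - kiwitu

kawitu

yemudo ~ yimutu — Gavati d corresponds to Bakai t between vowels (before a back vowel).
sulbayo ~ sulbayu, yemudo ~ yimutu — Gavati o corresponds to Bakai u word-finally.
Applying these to Gavati 'kawido':
  kawido → kawito   (d→t between vowels (before a back vowel))
  kawito → kawitu   (o→u word-finally)
So the Bakai cognate is 'kawitu'.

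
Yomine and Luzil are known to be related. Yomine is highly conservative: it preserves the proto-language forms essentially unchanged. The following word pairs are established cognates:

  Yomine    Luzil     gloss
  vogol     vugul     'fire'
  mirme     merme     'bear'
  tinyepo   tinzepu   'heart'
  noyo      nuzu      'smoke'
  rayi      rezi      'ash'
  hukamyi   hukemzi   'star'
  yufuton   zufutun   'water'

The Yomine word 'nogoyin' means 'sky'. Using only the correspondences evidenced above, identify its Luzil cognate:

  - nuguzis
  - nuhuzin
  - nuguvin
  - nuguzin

vogol ~ vugul, noyo ~ nuzu — Yomine o corresponds to Luzil u after a consonant, before a consonant other than r, m, n, p, b, f, v.
rayi ~ rezi — Yomine y corresponds to Luzil z between vowels (before a front vowel).
Applying these to Yomine 'nogoyin':
  nogoyin → nugoyin   (o→u after a consonant, before a consonant other than r, m, n, p, b, f, v)
  nugoyin → nuguyin   (o→u after a consonant, before a consonant other than r, m, n, p, b, f, v)
  nuguyin → nuguzin   (y→z between vowels (before a front vowel))
So the Luzil cognate is 'nuguzin'.

nuguzin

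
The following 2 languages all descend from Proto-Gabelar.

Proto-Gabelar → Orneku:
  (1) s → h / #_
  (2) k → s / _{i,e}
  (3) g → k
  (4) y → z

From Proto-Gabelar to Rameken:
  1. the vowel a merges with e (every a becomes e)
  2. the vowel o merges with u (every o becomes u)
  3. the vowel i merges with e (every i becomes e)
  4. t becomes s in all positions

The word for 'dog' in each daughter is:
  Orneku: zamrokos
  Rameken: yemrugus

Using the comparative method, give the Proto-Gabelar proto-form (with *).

*yamrogos

Position 7: Orneku has o, Rameken has u. Orneku preserves o here (none of its changes turn any other segment into o), so the proto-segment is *o.
Position 2: Orneku has a, Rameken has e. Orneku preserves a here (none of its changes turn any other segment into a), so the proto-segment is *a.
Position 1: Orneku has z, Rameken has y. Rameken preserves y here (none of its changes turn any other segment into y), so the proto-segment is *y.
Continuing position by position gives *yamrogos; check it forward:
Orneku: *yamrogos
  yamrogos (rule 1 does not apply)
  yamrogos (rule 2 does not apply)
  yamrogos → yamrokos   [unconditioned shift]
  yamrokos → zamrokos   [unconditioned shift]
  giving Orneku zamrokos.
Rameken: *yamrogos
  yamrogos → yemrogos   [vowel merger]
  yemrogos → yemrugus   [vowel merger]
  yemrugus (rule 3 does not apply)
  yemrugus (rule 4 does not apply)
  giving Rameken yemrugus.
No other proto-form is consistent with every reflex, so the reconstruction is *yamrogos.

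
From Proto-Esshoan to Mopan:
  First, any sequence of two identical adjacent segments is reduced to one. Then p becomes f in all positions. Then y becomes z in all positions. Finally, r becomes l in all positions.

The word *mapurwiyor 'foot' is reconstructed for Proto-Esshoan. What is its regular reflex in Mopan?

mafulwizol

Mopan: start from *mapurwiyor.
  rule 1: no change — mapurwiyor
  rule 2 (unconditioned shift): mapurwiyor → mafurwiyor
  rule 3 (unconditioned shift): mafurwiyor → mafurwizor
  rule 4 (unconditioned shift): mafurwizor → mafulwizol
  ⇒ Mopan mafulwizol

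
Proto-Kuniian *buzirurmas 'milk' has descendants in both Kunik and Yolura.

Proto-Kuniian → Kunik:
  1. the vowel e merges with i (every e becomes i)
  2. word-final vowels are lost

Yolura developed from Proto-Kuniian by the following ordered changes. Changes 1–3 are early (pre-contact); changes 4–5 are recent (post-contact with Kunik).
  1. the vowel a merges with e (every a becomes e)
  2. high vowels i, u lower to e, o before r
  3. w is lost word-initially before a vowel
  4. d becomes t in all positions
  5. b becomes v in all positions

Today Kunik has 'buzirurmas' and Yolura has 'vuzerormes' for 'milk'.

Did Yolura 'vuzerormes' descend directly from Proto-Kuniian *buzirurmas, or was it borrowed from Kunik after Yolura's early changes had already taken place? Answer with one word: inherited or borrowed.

If inherited, *buzirurmas would pass through all of Yolura's changes:
Yolura: *buzirurmas > buzirurmes > buzerormes > vuzerormes  (by vowel merger, pre-rhotic lowering, unconditioned shift)
If borrowed from Kunik 'buzirurmas' after the early changes, it would undergo only the recent ones:
  rule 4 (unconditioned shift): no change (buzirurmas)
  rule 5 (unconditioned shift): buzirurmas → vuzirurmas
  ⇒ as a loan: vuzirurmas
Yolura 'vuzerormes' matches the inherited outcome exactly, so it is an inherited cognate, not a loan.

inherited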